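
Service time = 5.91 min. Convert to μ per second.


μ = 1/(service time) in consistent units.
1 second = 0.0166667 min, so μ = 0.0166667/5.91 = 0.002820 per second

Final: 0.002820 /sec


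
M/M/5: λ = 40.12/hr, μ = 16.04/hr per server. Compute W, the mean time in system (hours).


a = 2.5012; ρ = 0.5002; P₀ = 0.079995
Lq = P₀·a^c·ρ/(c!(1−ρ)²) = 0.13072
Wq = Lq/λ = 0.13072/40.12 = 0.003258 hr
W = Wq + 1/μ = 0.003258 + 0.06234 = 0.06560 hr

Final: 0.06560 hr


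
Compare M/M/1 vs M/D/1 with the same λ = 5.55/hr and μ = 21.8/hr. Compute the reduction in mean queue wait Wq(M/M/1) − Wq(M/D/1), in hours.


ρ = 5.55/21.8 = 0.2546
Wq(M/M/1) = ρ/(μ−λ) = 0.2546/16.25 = 0.01567 hr
Wq(M/D/1) = ρ/(2(μ−λ)) = 0.007833 hr
Savings = 0.01567 − 0.007833 = 0.007833 hr

Final: 0.007833 hr


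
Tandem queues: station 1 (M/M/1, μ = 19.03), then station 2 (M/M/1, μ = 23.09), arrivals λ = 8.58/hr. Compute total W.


Each node sees arrival rate λ = 8.58/hr (tandem ⇒ throughput preserved).
W₁ = 1/(μ₁−λ) = 1/(19.03−8.58) = 0.09569 hr
W₂ = 1/(μ₂−λ) = 1/(23.09−8.58) = 0.06892 hr
W_total = W₁ + W₂ = 0.09569 + 0.06892 = 0.16461 hr

Final: 0.16461 hr


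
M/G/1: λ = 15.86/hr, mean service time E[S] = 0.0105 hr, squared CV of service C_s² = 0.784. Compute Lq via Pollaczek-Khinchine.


ρ = λ·E[S] = 15.86·0.0105 = 0.1665
Lq = ρ²(1+C_s²)/(2(1−ρ)) = 0.02773·(1+0.784)/(2·0.8335)
= 0.02773·1.7840/1.6669 = 0.02968

Final: 0.02968


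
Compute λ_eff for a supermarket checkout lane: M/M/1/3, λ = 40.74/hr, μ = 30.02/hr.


ρ = 1.3571; P_K = (1−ρ)ρ^3/(1−ρ^4) = 0.373142
λ_eff = λ(1 − P_K) = 40.74·(1 − 0.373142) = 40.74·0.626858 = 25.5382 /hr

Final: 25.5382 /hr


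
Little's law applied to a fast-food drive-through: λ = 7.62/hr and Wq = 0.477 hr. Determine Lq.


Lq = λWq = 7.62·0.477 = 3.6347

Final: 3.6347


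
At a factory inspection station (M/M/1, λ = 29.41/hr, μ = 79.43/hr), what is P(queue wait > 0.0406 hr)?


ρ = 29.41/79.43 = 0.3703
P(Wq > t) = ρ·e^{−(μ−λ)t} = 0.3703·e^{−2.0308}
= 0.3703·0.131229 = 0.048589

Final: 0.048589


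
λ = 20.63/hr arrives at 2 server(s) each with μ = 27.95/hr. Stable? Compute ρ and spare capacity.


Total capacity cμ = 2·27.95 = 55.90/hr
ρ = λ/(cμ) = 20.63/55.90 = 0.3691
Stable ⇔ ρ < 1: YES
Spare capacity = cμ − λ = 55.90 − 20.63 = 35.27/hr

Final: ρ = 0.3691; stable; margin = 35.27/hr


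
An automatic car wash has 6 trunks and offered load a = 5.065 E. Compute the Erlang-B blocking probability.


B(c,a) = (a^c/c!) / Σ_{k=0}^{c} a^k/k!
a^6/6! = 23.450073
Σ terms (k=0..6): 1.00000 + 5.06500 + 12.82711 + 21.65644 + 27.42247 + 27.77896 + 23.45007 = 119.200058
B = 23.450073/119.200058 = 0.196729

Final: 0.196729


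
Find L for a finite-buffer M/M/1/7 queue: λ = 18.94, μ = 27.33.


ρ = 18.94/27.33 = 0.6930
L = ρ[1 − (K+1)ρ^K + Kρ^(K+1)] / [(1−ρ)(1−ρ^(K+1))]
Numerator: 0.6930·(1 − 8·0.076768 + 7·0.053201) = 0.525484
Denominator: (0.3070)·(0.946799) = 0.290656
L = 0.525484/0.290656 = 1.8079

Final: 1.8079


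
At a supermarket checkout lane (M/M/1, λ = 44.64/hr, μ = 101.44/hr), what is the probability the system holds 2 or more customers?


ρ = 44.64/101.44 = 0.4401
P(N ≥ n) = ρ^n = 0.4401^2 = 0.193656

Final: 0.193656


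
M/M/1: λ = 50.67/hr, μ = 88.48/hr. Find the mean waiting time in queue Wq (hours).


ρ = 50.67/88.48 = 0.5727
Wq = ρ/(μ−λ) = 0.5727/(88.48 − 50.67) = 0.5727/37.81 = 0.01515 hr

Final: 0.01515 hr


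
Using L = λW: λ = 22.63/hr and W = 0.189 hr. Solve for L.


L = λW = 22.63·0.189 = 4.2771

Final: 4.2771


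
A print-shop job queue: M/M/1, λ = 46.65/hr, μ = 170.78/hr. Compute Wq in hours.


ρ = 46.65/170.78 = 0.2732
Wq = ρ/(μ−λ) = 0.2732/(170.78 − 46.65) = 0.2732/124.13 = 0.002201 hr

Final: 0.002201 hr


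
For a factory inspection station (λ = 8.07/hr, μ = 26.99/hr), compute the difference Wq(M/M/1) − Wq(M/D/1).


ρ = 8.07/26.99 = 0.2990
Wq(M/M/1) = ρ/(μ−λ) = 0.2990/18.92 = 0.01580 hr
Wq(M/D/1) = ρ/(2(μ−λ)) = 0.007902 hr
Savings = 0.01580 − 0.007902 = 0.007902 hr

Final: 0.007902 hr


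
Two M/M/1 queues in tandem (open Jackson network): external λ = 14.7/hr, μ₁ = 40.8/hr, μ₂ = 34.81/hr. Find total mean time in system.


Each node sees arrival rate λ = 14.7/hr (tandem ⇒ throughput preserved).
W₁ = 1/(μ₁−λ) = 1/(40.8−14.7) = 0.03831 hr
W₂ = 1/(μ₂−λ) = 1/(34.81−14.7) = 0.04973 hr
W_total = W₁ + W₂ = 0.03831 + 0.04973 = 0.08804 hr

Final: 0.08804 hr


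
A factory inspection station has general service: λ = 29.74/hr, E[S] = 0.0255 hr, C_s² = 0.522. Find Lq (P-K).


ρ = λ·E[S] = 29.74·0.0255 = 0.7584
Lq = ρ²(1+C_s²)/(2(1−ρ)) = 0.5751·(1+0.522)/(2·0.2416)
= 0.5751·1.5220/0.4833 = 1.81132

Final: 1.81132


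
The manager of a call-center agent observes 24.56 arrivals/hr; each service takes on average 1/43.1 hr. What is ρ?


ρ = λ/μ = 24.56/43.1 = 0.5698

Final: 0.5698


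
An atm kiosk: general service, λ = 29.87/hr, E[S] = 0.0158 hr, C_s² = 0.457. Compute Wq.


ρ = λ·E[S] = 29.87·0.0158 = 0.4719
E[S²] = E[S]²(1+C_s²) = 0.0158²·(1+0.457) = 0.0003637
Wq = λ·E[S²]/(2(1−ρ)) = 29.87·0.0003637/(2·0.5281) = 0.01029 hr

Final: 0.01029 hr


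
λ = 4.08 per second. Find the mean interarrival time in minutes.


Mean interarrival time = 1/λ = 1/4.08 second = 0.24510 second
In minutes: 0.24510 × 0.0166667 = 0.004085 min

Final: 0.004085 min


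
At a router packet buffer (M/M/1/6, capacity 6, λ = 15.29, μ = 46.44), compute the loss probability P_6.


ρ = λ/μ = 15.29/46.44 = 0.3292
P_K = (1−ρ)ρ^K/(1−ρ^(K+1)) = (0.6708·0.001274)/(1 − 0.0004194)
= 0.0008544/0.999581 = 0.0008548

Final: 0.0008548


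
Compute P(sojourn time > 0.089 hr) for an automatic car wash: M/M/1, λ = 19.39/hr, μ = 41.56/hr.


W ~ Exponential(μ−λ) for M/M/1.
μ − λ = 41.56 − 19.39 = 22.1700
P(W > t) = e^{−(μ−λ)t} = e^{−1.9731} = 0.139021

Final: 0.139021


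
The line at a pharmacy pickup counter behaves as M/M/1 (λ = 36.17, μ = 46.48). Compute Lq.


ρ = 36.17/46.48 = 0.7782
Lq = ρ²/(1−ρ) = 0.6056/0.2218 = 2.7301

Final: 2.7301


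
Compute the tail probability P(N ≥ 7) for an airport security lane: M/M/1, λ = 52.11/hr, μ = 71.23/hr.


ρ = 52.11/71.23 = 0.7316
P(N ≥ n) = ρ^n = 0.7316^7 = 0.112152

Final: 0.112152


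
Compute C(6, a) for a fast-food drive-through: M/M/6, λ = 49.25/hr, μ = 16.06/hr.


a = λ/μ = 3.0666; ρ = a/6 = 0.5111
P₀ = 0.045698 (from M/M/c formula)
C(c,a) = [a^c/(c!(1−ρ))]·P₀ = [831.69514/(720·0.4889)]·0.045698
= 2.36274·0.045698 = 0.107971

Final: 0.107971


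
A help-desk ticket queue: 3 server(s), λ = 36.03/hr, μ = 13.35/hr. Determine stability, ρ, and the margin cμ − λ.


Total capacity cμ = 3·13.35 = 40.05/hr
ρ = λ/(cμ) = 36.03/40.05 = 0.8996
Stable ⇔ ρ < 1: YES
Spare capacity = cμ − λ = 40.05 − 36.03 = 4.02/hr

Final: ρ = 0.8996; stable; margin = 4.02/hr


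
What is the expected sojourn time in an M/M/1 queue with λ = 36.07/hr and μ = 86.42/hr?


W = 1/(μ−λ) = 1/(86.42 − 36.07) = 1/50.35 = 0.01986 hr

Final: 0.01986 hr


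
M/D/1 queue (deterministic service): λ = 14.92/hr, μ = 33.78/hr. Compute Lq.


ρ = 14.92/33.78 = 0.4417
M/D/1: Lq = ρ²/(2(1−ρ)) = 0.1951/(2·0.5583) = 0.17471

Final: 0.17471


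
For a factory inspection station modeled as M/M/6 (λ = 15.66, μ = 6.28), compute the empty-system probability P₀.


a = λ/μ = 15.66/6.28 = 2.4936; ρ = a/c = 0.4156
Σ_{k=0}^{5} a^k/k! (terms k=0..5) = 1.00000 + 2.49363 + 3.10910 + 2.58431 + 1.61108 + 0.80349 = 11.60161
Tail: a^6/(6!(1−ρ)) = 240.43223/(720·0.5844) = 0.57142
P₀ = 1/(11.60161 + 0.57142) = 1/12.17303 = 0.082149

Final: 0.082149


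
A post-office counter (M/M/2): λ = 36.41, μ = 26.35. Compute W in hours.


a = 1.3818; ρ = 0.6909; P₀ = 0.182808
Lq = P₀·a^c·ρ/(c!(1−ρ)²) = 1.26193
Wq = Lq/λ = 1.26193/36.41 = 0.03466 hr
W = Wq + 1/μ = 0.03466 + 0.03795 = 0.07261 hr

Final: 0.07261 hr


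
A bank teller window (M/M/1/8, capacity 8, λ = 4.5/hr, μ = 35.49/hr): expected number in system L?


ρ = 4.5/35.49 = 0.1268
L = ρ[1 − (K+1)ρ^K + Kρ^(K+1)] / [(1−ρ)(1−ρ^(K+1))]
Numerator: 0.1268·(1 − 9·0.00000006681 + 8·0.000000008471) = 0.126796
Denominator: (0.8732)·(1.000000) = 0.873204
L = 0.126796/0.873204 = 0.1452

Final: 0.1452


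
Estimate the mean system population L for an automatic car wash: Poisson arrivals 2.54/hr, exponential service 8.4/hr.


ρ = λ/μ = 2.54/8.4 = 0.3024
L = ρ/(1−ρ) = 0.3024/(1 − 0.3024) = 0.3024/0.6976 = 0.4334

Final: 0.4334


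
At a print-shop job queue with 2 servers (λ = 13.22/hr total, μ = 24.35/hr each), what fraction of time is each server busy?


ρ = λ/(cμ) = 13.22/(2·24.35) = 13.22/48.70 = 0.2715

Final: 0.2715


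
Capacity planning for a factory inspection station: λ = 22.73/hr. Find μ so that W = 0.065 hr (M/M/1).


W = 1/(μ−λ) ⇒ μ − λ = 1/W = 1/0.065 = 15.3846
μ = λ + 1/W = 22.73 + 15.3846 = 38.1146 per hr

Final: 38.1146 /hr


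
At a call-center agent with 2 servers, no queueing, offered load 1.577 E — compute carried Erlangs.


B(2,1.577) = 0.325475 (Erlang-B)
Carried load = a(1 − B) = 1.577·(1 − 0.325475) = 1.577·0.674525 = 1.0637 E

Final: 1.0637 Erlangs


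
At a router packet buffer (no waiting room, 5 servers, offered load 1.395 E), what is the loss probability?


B(c,a) = (a^c/c!) / Σ_{k=0}^{c} a^k/k!
a^5/5! = 0.044024
Σ terms (k=0..5): 1.00000 + 1.39500 + 0.97301 + 0.45245 + 0.15779 + 0.04402 = 4.022280
B = 0.044024/4.022280 = 0.010945

Final: 0.010945


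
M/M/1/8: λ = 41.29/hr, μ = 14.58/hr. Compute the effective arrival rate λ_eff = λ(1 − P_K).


ρ = 2.8320; P_K = (1−ρ)ρ^8/(1−ρ^9) = 0.646943
λ_eff = λ(1 − P_K) = 41.29·(1 − 0.646943) = 41.29·0.353057 = 14.5777 /hr

Final: 14.5777 /hr


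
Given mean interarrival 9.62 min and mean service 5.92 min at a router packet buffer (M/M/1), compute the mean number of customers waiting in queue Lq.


λ = 60/9.62 = 6.2370 /hr
μ = 60/5.92 = 10.1351 /hr
ρ = λ/μ = 6.2370/10.1351 = 0.6154
Lq = ρ²/(1−ρ) = 0.3787/0.3846 = 0.9846

Final: 0.9846


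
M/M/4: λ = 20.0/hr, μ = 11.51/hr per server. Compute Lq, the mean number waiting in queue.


a = λ/μ = 1.7376; ρ = a/4 = 0.4344
P₀ = 0.172614
Lq = P₀·a^c·ρ / (c!·(1−ρ)²) = 0.172614·9.11630·0.4344/(24·0.31990)
= 0.08904

Final: 0.08904


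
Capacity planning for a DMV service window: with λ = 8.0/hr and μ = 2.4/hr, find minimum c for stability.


Stability requires cμ > λ ⇔ c > λ/μ.
λ/μ = 8.0/2.4 = 3.3333
Minimum integer c = ⌊3.3333⌋ + 1 = 4
Check: 4·2.4 = 9.60 > 8.0, while 3·2.4 = 7.20 ≤ 8.0

Final: 4 servers


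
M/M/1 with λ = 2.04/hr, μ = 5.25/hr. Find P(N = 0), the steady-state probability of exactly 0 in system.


ρ = 2.04/5.25 = 0.3886
P_n = (1−ρ)·ρ^n = (1 − 0.3886)·0.3886^0 = 0.6114·1.000000 = 0.611429

Final: 0.611429


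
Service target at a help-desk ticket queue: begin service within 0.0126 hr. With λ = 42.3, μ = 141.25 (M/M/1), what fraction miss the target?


ρ = 42.3/141.25 = 0.2995
P(Wq > t) = ρ·e^{−(μ−λ)t} = 0.2995·e^{−1.2468}
= 0.2995·0.287432 = 0.086077

Final: 0.086077


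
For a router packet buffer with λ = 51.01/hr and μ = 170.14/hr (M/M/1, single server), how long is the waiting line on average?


ρ = 51.01/170.14 = 0.2998
Lq = ρ²/(1−ρ) = 0.08989/0.7002 = 0.1284

Final: 0.1284


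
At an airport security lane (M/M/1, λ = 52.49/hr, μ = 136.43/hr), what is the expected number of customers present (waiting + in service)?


ρ = λ/μ = 52.49/136.43 = 0.3847
L = ρ/(1−ρ) = 0.3847/(1 − 0.3847) = 0.3847/0.6153 = 0.6253

Final: 0.6253


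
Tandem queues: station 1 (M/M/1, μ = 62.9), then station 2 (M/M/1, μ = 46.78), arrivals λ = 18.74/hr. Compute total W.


Each node sees arrival rate λ = 18.74/hr (tandem ⇒ throughput preserved).
W₁ = 1/(μ₁−λ) = 1/(62.9−18.74) = 0.02264 hr
W₂ = 1/(μ₂−λ) = 1/(46.78−18.74) = 0.03566 hr
W_total = W₁ + W₂ = 0.02264 + 0.03566 = 0.05831 hr

Final: 0.05831 hr


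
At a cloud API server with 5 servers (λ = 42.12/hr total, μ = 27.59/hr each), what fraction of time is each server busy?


ρ = λ/(cμ) = 42.12/(5·27.59) = 42.12/137.95 = 0.3053

Final: 0.3053


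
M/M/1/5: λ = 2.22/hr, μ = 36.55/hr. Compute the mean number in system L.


ρ = 2.22/36.55 = 0.06074
L = ρ[1 − (K+1)ρ^K + Kρ^(K+1)] / [(1−ρ)(1−ρ^(K+1))]
Numerator: 0.06074·(1 − 6·0.0000008267 + 5·0.00000005021) = 0.060738
Denominator: (0.9393)·(1.000000) = 0.939261
L = 0.060738/0.939261 = 0.06467

Final: 0.06467


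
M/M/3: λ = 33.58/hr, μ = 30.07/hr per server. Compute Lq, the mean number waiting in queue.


a = λ/μ = 1.1167; ρ = a/3 = 0.3722
P₀ = 0.321542
Lq = P₀·a^c·ρ / (c!·(1−ρ)²) = 0.321542·1.39265·0.3722/(6·0.39408)
= 0.07050

Final: 0.07050


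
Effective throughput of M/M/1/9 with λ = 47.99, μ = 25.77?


ρ = 1.8622; P_K = (1−ρ)ρ^9/(1−ρ^10) = 0.463938
λ_eff = λ(1 − P_K) = 47.99·(1 − 0.463938) = 47.99·0.536062 = 25.7256 /hr

Final: 25.7256 /hr


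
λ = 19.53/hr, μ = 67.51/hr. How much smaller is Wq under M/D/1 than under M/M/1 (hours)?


ρ = 19.53/67.51 = 0.2893
Wq(M/M/1) = ρ/(μ−λ) = 0.2893/47.98 = 0.006029 hr
Wq(M/D/1) = ρ/(2(μ−λ)) = 0.003015 hr
Savings = 0.006029 − 0.003015 = 0.003015 hr

Final: 0.003015 hr


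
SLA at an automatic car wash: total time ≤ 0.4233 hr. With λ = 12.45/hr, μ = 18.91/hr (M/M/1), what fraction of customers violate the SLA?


W ~ Exponential(μ−λ) for M/M/1.
μ − λ = 18.91 − 12.45 = 6.4600
P(W > t) = e^{−(μ−λ)t} = e^{−2.7345} = 0.064925

Final: 0.064925


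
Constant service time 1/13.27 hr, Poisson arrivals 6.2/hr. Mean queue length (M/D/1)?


ρ = 6.2/13.27 = 0.4672
M/D/1: Lq = ρ²/(2(1−ρ)) = 0.2183/(2·0.5328) = 0.20486

Final: 0.20486


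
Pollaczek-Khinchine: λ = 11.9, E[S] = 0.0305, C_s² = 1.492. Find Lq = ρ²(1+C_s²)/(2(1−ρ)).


ρ = λ·E[S] = 11.9·0.0305 = 0.3629
Lq = ρ²(1+C_s²)/(2(1−ρ)) = 0.1317·(1+1.492)/(2·0.6371)
= 0.1317·2.4920/1.2741 = 0.25765

Final: 0.25765


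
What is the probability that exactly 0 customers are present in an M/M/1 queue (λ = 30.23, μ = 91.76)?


ρ = 30.23/91.76 = 0.3294
P_n = (1−ρ)·ρ^n = (1 − 0.3294)·0.3294^0 = 0.6706·1.000000 = 0.670554

Final: 0.670554


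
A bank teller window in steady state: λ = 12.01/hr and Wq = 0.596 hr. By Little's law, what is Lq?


Lq = λWq = 12.01·0.596 = 7.1580

Final: 7.1580


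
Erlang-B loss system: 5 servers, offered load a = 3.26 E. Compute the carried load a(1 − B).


B(5,3.26) = 0.132700 (Erlang-B)
Carried load = a(1 − B) = 3.26·(1 − 0.132700) = 3.26·0.867300 = 2.8274 E

Final: 2.8274 Erlangs


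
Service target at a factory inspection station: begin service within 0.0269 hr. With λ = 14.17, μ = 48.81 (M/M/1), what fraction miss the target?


ρ = 14.17/48.81 = 0.2903
P(Wq > t) = ρ·e^{−(μ−λ)t} = 0.2903·e^{−0.9318}
= 0.2903·0.393838 = 0.114335

Final: 0.114335


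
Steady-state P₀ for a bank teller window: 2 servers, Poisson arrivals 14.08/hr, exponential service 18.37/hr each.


a = λ/μ = 14.08/18.37 = 0.7665; ρ = a/c = 0.3832
Σ_{k=0}^{1} a^k/k! (terms k=0..1) = 1.00000 + 0.76647 = 1.76647
Tail: a^2/(2!(1−ρ)) = 0.58747/(2·0.6168) = 0.47625
P₀ = 1/(1.76647 + 0.47625) = 1/2.24272 = 0.445887

Final: 0.445887


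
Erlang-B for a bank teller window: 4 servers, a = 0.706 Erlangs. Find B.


B(c,a) = (a^c/c!) / Σ_{k=0}^{c} a^k/k!
a^4/4! = 0.010352
Σ terms (k=0..4): 1.00000 + 0.70600 + 0.24922 + 0.05865 + 0.01035 = 2.024219
B = 0.010352/2.024219 = 0.005114

Final: 0.005114


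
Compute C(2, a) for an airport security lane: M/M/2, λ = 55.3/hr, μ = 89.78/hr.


a = λ/μ = 0.6160; ρ = a/2 = 0.3080
P₀ = 0.529081 (from M/M/c formula)
C(c,a) = [a^c/(c!(1−ρ))]·P₀ = [0.37939/(2·0.6920)]·0.529081
= 0.27412·0.529081 = 0.145031

Final: 0.145031


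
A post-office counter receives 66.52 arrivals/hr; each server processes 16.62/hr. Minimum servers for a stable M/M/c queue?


Stability requires cμ > λ ⇔ c > λ/μ.
λ/μ = 66.52/16.62 = 4.0024
Minimum integer c = ⌊4.0024⌋ + 1 = 5
Check: 5·16.62 = 83.10 > 66.52, while 4·16.62 = 66.48 ≤ 66.52

Final: 5 servers


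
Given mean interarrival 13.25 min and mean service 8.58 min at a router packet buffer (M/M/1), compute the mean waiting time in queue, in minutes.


λ = 60/13.25 = 4.5283 /hr
μ = 60/8.58 = 6.9930 /hr
ρ = λ/μ = 4.5283/6.9930 = 0.6475
Wq = ρ/(μ−λ) = 0.6475/(6.9930−4.5283) = 0.26273 hr
In minutes: 0.26273·60 = 15.764 min

Final: 15.764 min


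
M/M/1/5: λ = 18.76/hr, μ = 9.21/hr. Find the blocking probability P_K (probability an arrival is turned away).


ρ = λ/μ = 18.76/9.21 = 2.0369
P_K = (1−ρ)ρ^K/(1−ρ^(K+1)) = (-1.0369·35.064368)/(1 − 71.423187)
= -36.358818/-70.423187 = 0.516290

Final: 0.516290


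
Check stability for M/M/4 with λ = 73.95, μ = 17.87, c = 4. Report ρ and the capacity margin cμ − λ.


Total capacity cμ = 4·17.87 = 71.48/hr
ρ = λ/(cμ) = 73.95/71.48 = 1.0346
Stable ⇔ ρ < 1: NO
Spare capacity = cμ − λ = 71.48 − 73.95 = -2.47/hr

Final: ρ = 1.0346; unstable; margin = -2.47/hr


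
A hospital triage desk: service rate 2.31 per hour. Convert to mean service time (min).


Mean service time = 1/μ = 1/2.31 hour = 0.43290 hour
In minutes: 0.43290 × 60 = 25.9740 min

Final: 25.9740 min


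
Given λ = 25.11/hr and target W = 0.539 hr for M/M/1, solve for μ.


W = 1/(μ−λ) ⇒ μ − λ = 1/W = 1/0.539 = 1.8553
μ = λ + 1/W = 25.11 + 1.8553 = 26.9653 per hr

Final: 26.9653 /hr


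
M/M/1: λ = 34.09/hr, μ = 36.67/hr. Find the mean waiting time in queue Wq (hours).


ρ = 34.09/36.67 = 0.9296
Wq = ρ/(μ−λ) = 0.9296/(36.67 − 34.09) = 0.9296/2.58 = 0.3603 hr

Final: 0.3603 hr


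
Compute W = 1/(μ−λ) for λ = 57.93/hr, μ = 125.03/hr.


W = 1/(μ−λ) = 1/(125.03 − 57.93) = 1/67.10 = 0.01490 hr

Final: 0.01490 hr


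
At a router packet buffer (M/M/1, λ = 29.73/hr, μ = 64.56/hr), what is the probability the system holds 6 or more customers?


ρ = 29.73/64.56 = 0.4605
P(N ≥ n) = ρ^n = 0.4605^6 = 0.009536

Final: 0.009536


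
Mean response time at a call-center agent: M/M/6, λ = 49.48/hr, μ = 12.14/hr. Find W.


a = 4.0758; ρ = 0.6793; P₀ = 0.015293
Lq = P₀·a^c·ρ/(c!(1−ρ)²) = 0.64309
Wq = Lq/λ = 0.64309/49.48 = 0.01300 hr
W = Wq + 1/μ = 0.01300 + 0.08237 = 0.09537 hr

Final: 0.09537 hr


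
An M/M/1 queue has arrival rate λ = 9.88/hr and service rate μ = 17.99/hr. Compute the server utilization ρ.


ρ = λ/μ = 9.88/17.99 = 0.5492

Final: 0.5492


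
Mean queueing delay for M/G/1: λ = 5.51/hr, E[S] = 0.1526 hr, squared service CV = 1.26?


ρ = λ·E[S] = 5.51·0.1526 = 0.8408
E[S²] = E[S]²(1+C_s²) = 0.1526²·(1+1.26) = 0.052628
Wq = λ·E[S²]/(2(1−ρ)) = 5.51·0.052628/(2·0.1592) = 0.91089 hr

Final: 0.91089 hr


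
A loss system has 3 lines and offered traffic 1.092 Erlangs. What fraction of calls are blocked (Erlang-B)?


B(c,a) = (a^c/c!) / Σ_{k=0}^{c} a^k/k!
a^3/3! = 0.217028
Σ terms (k=0..3): 1.00000 + 1.09200 + 0.59623 + 0.21703 = 2.905260
B = 0.217028/2.905260 = 0.074702

Final: 0.074702


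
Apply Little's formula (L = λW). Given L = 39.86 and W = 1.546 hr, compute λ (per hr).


λ = L/W = 39.86/1.546 = 25.7827 /hr

Final: 25.7827 /hr


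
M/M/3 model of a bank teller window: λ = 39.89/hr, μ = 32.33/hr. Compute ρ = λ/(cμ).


ρ = λ/(cμ) = 39.89/(3·32.33) = 39.89/96.99 = 0.4113

Final: 0.4113


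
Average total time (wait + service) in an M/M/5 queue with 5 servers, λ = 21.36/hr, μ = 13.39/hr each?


a = 1.5952; ρ = 0.3190; P₀ = 0.202413
Lq = P₀·a^c·ρ/(c!(1−ρ)²) = 0.01199
Wq = Lq/λ = 0.01199/21.36 = 0.0005613 hr
W = Wq + 1/μ = 0.0005613 + 0.07468 = 0.07524 hr

Final: 0.07524 hr


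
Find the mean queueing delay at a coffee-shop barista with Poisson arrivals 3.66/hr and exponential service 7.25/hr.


ρ = 3.66/7.25 = 0.5048
Wq = ρ/(μ−λ) = 0.5048/(7.25 − 3.66) = 0.5048/3.59 = 0.1406 hr

Final: 0.1406 hr


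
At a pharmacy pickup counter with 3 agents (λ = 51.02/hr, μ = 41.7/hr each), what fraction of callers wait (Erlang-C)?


a = λ/μ = 1.2235; ρ = a/3 = 0.4078
P₀ = 0.286741 (from M/M/c formula)
C(c,a) = [a^c/(c!(1−ρ))]·P₀ = [1.83153/(6·0.5922)]·0.286741
= 0.51549·0.286741 = 0.147812

Final: 0.147812


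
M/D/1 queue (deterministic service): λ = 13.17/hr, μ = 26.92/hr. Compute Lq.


ρ = 13.17/26.92 = 0.4892
M/D/1: Lq = ρ²/(2(1−ρ)) = 0.2393/(2·0.5108) = 0.23430

Final: 0.23430


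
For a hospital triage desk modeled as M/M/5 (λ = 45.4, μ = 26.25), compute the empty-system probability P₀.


a = λ/μ = 45.4/26.25 = 1.7295; ρ = a/c = 0.3459
Σ_{k=0}^{4} a^k/k! (terms k=0..4) = 1.00000 + 1.72952 + 1.49563 + 0.86224 + 0.37282 = 5.46021
Tail: a^5/(5!(1−ρ)) = 15.47507/(120·0.6541) = 0.19716
P₀ = 1/(5.46021 + 0.19716) = 1/5.65736 = 0.176761

Final: 0.176761


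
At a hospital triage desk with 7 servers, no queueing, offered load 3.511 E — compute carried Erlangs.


B(7,3.511) = 0.040063 (Erlang-B)
Carried load = a(1 − B) = 3.511·(1 − 0.040063) = 3.511·0.959937 = 3.3703 E

Final: 3.3703 Erlangs


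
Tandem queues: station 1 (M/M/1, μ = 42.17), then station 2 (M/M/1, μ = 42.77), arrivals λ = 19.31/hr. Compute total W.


Each node sees arrival rate λ = 19.31/hr (tandem ⇒ throughput preserved).
W₁ = 1/(μ₁−λ) = 1/(42.17−19.31) = 0.04374 hr
W₂ = 1/(μ₂−λ) = 1/(42.77−19.31) = 0.04263 hr
W_total = W₁ + W₂ = 0.04374 + 0.04263 = 0.08637 hr

Final: 0.08637 hr


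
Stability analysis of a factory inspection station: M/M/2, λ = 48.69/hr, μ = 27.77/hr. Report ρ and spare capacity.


Total capacity cμ = 2·27.77 = 55.54/hr
ρ = λ/(cμ) = 48.69/55.54 = 0.8767
Stable ⇔ ρ < 1: YES
Spare capacity = cμ − λ = 55.54 − 48.69 = 6.85/hr

Final: ρ = 0.8767; stable; margin = 6.85/hr


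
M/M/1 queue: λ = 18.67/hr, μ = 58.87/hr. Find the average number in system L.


ρ = λ/μ = 18.67/58.87 = 0.3171
L = ρ/(1−ρ) = 0.3171/(1 − 0.3171) = 0.3171/0.6829 = 0.4644

Final: 0.4644


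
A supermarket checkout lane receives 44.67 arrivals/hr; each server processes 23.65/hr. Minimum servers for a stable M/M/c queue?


Stability requires cμ > λ ⇔ c > λ/μ.
λ/μ = 44.67/23.65 = 1.8888
Minimum integer c = ⌊1.8888⌋ + 1 = 2
Check: 2·23.65 = 47.30 > 44.67, while 1·23.65 = 23.65 ≤ 44.67

Final: 2 servers


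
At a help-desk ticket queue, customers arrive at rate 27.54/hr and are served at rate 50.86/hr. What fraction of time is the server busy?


ρ = λ/μ = 27.54/50.86 = 0.5415

Final: 0.5415


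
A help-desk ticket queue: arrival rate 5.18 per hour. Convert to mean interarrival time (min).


Mean interarrival time = 1/λ = 1/5.18 hour = 0.19305 hour
In minutes: 0.19305 × 60 = 11.5830 min

Final: 11.5830 min


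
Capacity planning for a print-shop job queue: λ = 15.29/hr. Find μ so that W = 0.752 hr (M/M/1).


W = 1/(μ−λ) ⇒ μ − λ = 1/W = 1/0.752 = 1.3298
μ = λ + 1/W = 15.29 + 1.3298 = 16.6198 per hr

Final: 16.6198 /hr


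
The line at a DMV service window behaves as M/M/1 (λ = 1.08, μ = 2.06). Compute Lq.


ρ = 1.08/2.06 = 0.5243
Lq = ρ²/(1−ρ) = 0.2749/0.4757 = 0.5778

Final: 0.5778


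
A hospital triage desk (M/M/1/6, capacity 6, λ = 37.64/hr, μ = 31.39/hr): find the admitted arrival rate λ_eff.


ρ = 1.1991; P_K = (1−ρ)ρ^6/(1−ρ^7) = 0.230793
λ_eff = λ(1 − P_K) = 37.64·(1 − 0.230793) = 37.64·0.769207 = 28.9530 /hr

Final: 28.9530 /hr


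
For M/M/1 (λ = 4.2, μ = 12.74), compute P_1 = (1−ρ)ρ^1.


ρ = 4.2/12.74 = 0.3297
P_n = (1−ρ)·ρ^n = (1 − 0.3297)·0.3297^1 = 0.6703·0.329670 = 0.220988

Final: 0.220988


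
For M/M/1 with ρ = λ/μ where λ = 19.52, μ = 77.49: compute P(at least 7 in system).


ρ = 19.52/77.49 = 0.2519
P(N ≥ n) = ρ^n = 0.2519^7 = 0.00006436

Final: 0.00006436


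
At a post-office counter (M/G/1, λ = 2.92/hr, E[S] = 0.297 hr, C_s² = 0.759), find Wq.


ρ = λ·E[S] = 2.92·0.297 = 0.8672
E[S²] = E[S]²(1+C_s²) = 0.297²·(1+0.759) = 0.155160
Wq = λ·E[S²]/(2(1−ρ)) = 2.92·0.155160/(2·0.1328) = 1.70634 hr

Final: 1.70634 hr


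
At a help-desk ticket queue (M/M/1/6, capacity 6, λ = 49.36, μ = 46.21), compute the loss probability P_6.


ρ = λ/μ = 49.36/46.21 = 1.0682
P_K = (1−ρ)ρ^K/(1−ρ^(K+1)) = (-0.06817·1.485372)/(1 − 1.586625)
= -0.101253/-0.586625 = 0.172603

Final: 0.172603


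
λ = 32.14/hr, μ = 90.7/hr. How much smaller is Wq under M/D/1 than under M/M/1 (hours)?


ρ = 32.14/90.7 = 0.3544
Wq(M/M/1) = ρ/(μ−λ) = 0.3544/58.56 = 0.006051 hr
Wq(M/D/1) = ρ/(2(μ−λ)) = 0.003026 hr
Savings = 0.006051 − 0.003026 = 0.003026 hr

Final: 0.003026 hr


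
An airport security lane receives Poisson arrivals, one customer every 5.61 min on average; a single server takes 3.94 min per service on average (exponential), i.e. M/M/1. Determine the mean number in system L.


λ = 60/5.61 = 10.6952 /hr
μ = 60/3.94 = 15.2284 /hr
ρ = λ/μ = 10.6952/15.2284 = 0.7023
L = ρ/(1−ρ) = 0.7023/0.2977 = 2.3593

Final: 2.3593


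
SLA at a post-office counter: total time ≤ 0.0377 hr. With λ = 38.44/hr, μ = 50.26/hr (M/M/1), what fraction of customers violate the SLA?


W ~ Exponential(μ−λ) for M/M/1.
μ − λ = 50.26 − 38.44 = 11.8200
P(W > t) = e^{−(μ−λ)t} = e^{−0.4456} = 0.640431

Final: 0.640431


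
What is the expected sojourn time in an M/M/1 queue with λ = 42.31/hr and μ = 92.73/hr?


W = 1/(μ−λ) = 1/(92.73 − 42.31) = 1/50.42 = 0.01983 hr

Final: 0.01983 hr


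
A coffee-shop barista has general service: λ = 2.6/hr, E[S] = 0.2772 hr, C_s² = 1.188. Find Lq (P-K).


ρ = λ·E[S] = 2.6·0.2772 = 0.7207
Lq = ρ²(1+C_s²)/(2(1−ρ)) = 0.5194·(1+1.188)/(2·0.2793)
= 0.5194·2.1880/0.5586 = 2.03475

Final: 2.03475


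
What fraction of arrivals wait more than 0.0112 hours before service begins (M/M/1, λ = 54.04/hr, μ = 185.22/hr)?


ρ = 54.04/185.22 = 0.2918
P(Wq > t) = ρ·e^{−(μ−λ)t} = 0.2918·e^{−1.4692}
= 0.2918·0.230106 = 0.067136

Final: 0.067136


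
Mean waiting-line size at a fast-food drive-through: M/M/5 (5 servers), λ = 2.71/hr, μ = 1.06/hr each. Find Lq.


a = λ/μ = 2.5566; ρ = a/5 = 0.5113
P₀ = 0.075458
Lq = P₀·a^c·ρ / (c!·(1−ρ)²) = 0.075458·109.22376·0.5113/(120·0.23881)
= 0.14706

Final: 0.14706


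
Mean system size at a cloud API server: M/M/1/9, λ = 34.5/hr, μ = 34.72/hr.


ρ = 34.5/34.72 = 0.9937
L = ρ[1 − (K+1)ρ^K + Kρ^(K+1)] / [(1−ρ)(1−ρ^(K+1))]
Numerator: 0.9937·(1 − 10·0.944397 + 9·0.938413) = 0.001736
Denominator: (0.006336)·(0.061587) = 0.0003902
L = 0.001736/0.0003902 = 4.4476

Final: 4.4476


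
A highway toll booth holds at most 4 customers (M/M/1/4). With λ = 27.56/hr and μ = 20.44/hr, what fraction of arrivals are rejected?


ρ = λ/μ = 27.56/20.44 = 1.3483
P_K = (1−ρ)ρ^K/(1−ρ^(K+1)) = (-0.3483·3.305166)/(1 − 4.456476)
= -1.151310/-3.456476 = 0.333088

Final: 0.333088


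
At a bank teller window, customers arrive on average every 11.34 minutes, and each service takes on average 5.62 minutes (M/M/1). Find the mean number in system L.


λ = 60/11.34 = 5.2910 /hr
μ = 60/5.62 = 10.6762 /hr
ρ = λ/μ = 5.2910/10.6762 = 0.4956
L = ρ/(1−ρ) = 0.4956/0.5044 = 0.9825

Final: 0.9825


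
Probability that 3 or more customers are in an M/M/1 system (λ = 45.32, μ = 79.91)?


ρ = 45.32/79.91 = 0.5671
P(N ≥ n) = ρ^n = 0.5671^3 = 0.182417

Final: 0.182417


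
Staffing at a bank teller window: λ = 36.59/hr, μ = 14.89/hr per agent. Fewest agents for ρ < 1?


Stability requires cμ > λ ⇔ c > λ/μ.
λ/μ = 36.59/14.89 = 2.4574
Minimum integer c = ⌊2.4574⌋ + 1 = 3
Check: 3·14.89 = 44.67 > 36.59, while 2·14.89 = 29.78 ≤ 36.59

Final: 3 servers


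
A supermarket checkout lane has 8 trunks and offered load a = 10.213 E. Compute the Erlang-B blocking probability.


B(c,a) = (a^c/c!) / Σ_{k=0}^{c} a^k/k!
a^8/8! = 2935.662545
Σ terms (k=0..8): 1.00000 + 10.21300 + 52.15268 + 177.54512 + 453.31708 + 925.94547 + 1576.11352 + 2299.54963 + 2935.66254 = 8431.499060
B = 2935.662545/8431.499060 = 0.348178

Final: 0.348178


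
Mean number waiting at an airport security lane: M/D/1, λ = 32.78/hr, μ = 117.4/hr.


ρ = 32.78/117.4 = 0.2792
M/D/1: Lq = ρ²/(2(1−ρ)) = 0.07796/(2·0.7208) = 0.05408

Final: 0.05408


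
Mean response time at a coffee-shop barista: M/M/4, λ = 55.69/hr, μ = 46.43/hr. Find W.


a = 1.1994; ρ = 0.2999; P₀ = 0.300342
Lq = P₀·a^c·ρ/(c!(1−ρ)²) = 0.01584
Wq = Lq/λ = 0.01584/55.69 = 0.0002845 hr
W = Wq + 1/μ = 0.0002845 + 0.02154 = 0.02182 hr

Final: 0.02182 hr


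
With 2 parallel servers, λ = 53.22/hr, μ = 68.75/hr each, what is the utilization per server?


ρ = λ/(cμ) = 53.22/(2·68.75) = 53.22/137.50 = 0.3871

Final: 0.3871


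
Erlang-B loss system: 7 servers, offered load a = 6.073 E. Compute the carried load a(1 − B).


B(7,6.073) = 0.189803 (Erlang-B)
Carried load = a(1 − B) = 6.073·(1 − 0.189803) = 6.073·0.810197 = 4.9203 E

Final: 4.9203 Erlangs


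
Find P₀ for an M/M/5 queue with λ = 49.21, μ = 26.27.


a = λ/μ = 49.21/26.27 = 1.8732; ρ = a/c = 0.3746
Σ_{k=0}^{4} a^k/k! (terms k=0..4) = 1.00000 + 1.87324 + 1.75451 + 1.09554 + 0.51305 = 6.23635
Tail: a^5/(5!(1−ρ)) = 23.06569/(120·0.6254) = 0.30737
P₀ = 1/(6.23635 + 0.30737) = 1/6.54372 = 0.152818

Final: 0.152818


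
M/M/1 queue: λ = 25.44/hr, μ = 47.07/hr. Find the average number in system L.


ρ = λ/μ = 25.44/47.07 = 0.5405
L = ρ/(1−ρ) = 0.5405/(1 − 0.5405) = 0.5405/0.4595 = 1.1761

Final: 1.1761


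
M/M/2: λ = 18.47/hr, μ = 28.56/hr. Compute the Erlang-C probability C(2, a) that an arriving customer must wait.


a = λ/μ = 0.6467; ρ = a/2 = 0.3234
P₀ = 0.511311 (from M/M/c formula)
C(c,a) = [a^c/(c!(1−ρ))]·P₀ = [0.41823/(2·0.6766)]·0.511311
= 0.30905·0.511311 = 0.158020

Final: 0.158020


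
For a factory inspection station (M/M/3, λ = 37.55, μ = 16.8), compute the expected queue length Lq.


a = λ/μ = 2.2351; ρ = a/3 = 0.7450
P₀ = 0.076733
Lq = P₀·a^c·ρ / (c!·(1−ρ)²) = 0.076733·11.16611·0.7450/(6·0.06500)
= 1.63669

Final: 1.63669


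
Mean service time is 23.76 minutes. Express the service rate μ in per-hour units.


μ = 1/(service time) in consistent units.
1 hour = 60 min, so μ = 60/23.76 = 2.5253 per hour

Final: 2.5253 /hr


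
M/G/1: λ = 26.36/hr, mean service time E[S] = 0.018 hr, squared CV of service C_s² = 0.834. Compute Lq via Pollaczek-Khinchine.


ρ = λ·E[S] = 26.36·0.018 = 0.4745
Lq = ρ²(1+C_s²)/(2(1−ρ)) = 0.2251·(1+0.834)/(2·0.5255)
= 0.2251·1.8340/1.0510 = 0.39284

Final: 0.39284


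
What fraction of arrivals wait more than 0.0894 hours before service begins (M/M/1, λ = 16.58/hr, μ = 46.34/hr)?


ρ = 16.58/46.34 = 0.3578
P(Wq > t) = ρ·e^{−(μ−λ)t} = 0.3578·e^{−2.6605}
= 0.3578·0.069910 = 0.025013

Final: 0.025013


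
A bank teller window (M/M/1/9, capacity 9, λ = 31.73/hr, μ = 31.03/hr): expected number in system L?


ρ = 31.73/31.03 = 1.0226
L = ρ[1 − (K+1)ρ^K + Kρ^(K+1)] / [(1−ρ)(1−ρ^(K+1))]
Numerator: 1.0226·(1 − 10·1.222347 + 9·1.249922) = 0.026408
Denominator: (-0.02256)·(-0.249922) = 0.005638
L = 0.026408/0.005638 = 4.6839

Final: 4.6839


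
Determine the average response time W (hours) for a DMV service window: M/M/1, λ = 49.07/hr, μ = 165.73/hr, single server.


W = 1/(μ−λ) = 1/(165.73 − 49.07) = 1/116.66 = 0.008572 hr

Final: 0.008572 hr


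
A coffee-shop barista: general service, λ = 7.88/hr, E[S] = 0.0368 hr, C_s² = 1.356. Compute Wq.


ρ = λ·E[S] = 7.88·0.0368 = 0.2900
E[S²] = E[S]²(1+C_s²) = 0.0368²·(1+1.356) = 0.003191
Wq = λ·E[S²]/(2(1−ρ)) = 7.88·0.003191/(2·0.7100) = 0.01771 hr

Final: 0.01771 hr


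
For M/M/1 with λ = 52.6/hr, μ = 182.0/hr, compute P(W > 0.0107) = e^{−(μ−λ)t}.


W ~ Exponential(μ−λ) for M/M/1.
μ − λ = 182.0 − 52.6 = 129.4000
P(W > t) = e^{−(μ−λ)t} = e^{−1.3846} = 0.250429

Final: 0.250429


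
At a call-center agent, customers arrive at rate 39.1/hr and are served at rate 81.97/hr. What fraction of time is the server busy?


ρ = λ/μ = 39.1/81.97 = 0.4770

Final: 0.4770


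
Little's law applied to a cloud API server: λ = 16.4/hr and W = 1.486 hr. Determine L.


L = λW = 16.4·1.486 = 24.3704

Final: 24.3704


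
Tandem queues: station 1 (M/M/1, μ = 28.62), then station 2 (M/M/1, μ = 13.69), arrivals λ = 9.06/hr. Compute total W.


Each node sees arrival rate λ = 9.06/hr (tandem ⇒ throughput preserved).
W₁ = 1/(μ₁−λ) = 1/(28.62−9.06) = 0.05112 hr
W₂ = 1/(μ₂−λ) = 1/(13.69−9.06) = 0.21598 hr
W_total = W₁ + W₂ = 0.05112 + 0.21598 = 0.26711 hr

Final: 0.26711 hr


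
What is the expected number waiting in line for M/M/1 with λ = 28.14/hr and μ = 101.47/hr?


ρ = 28.14/101.47 = 0.2773
Lq = ρ²/(1−ρ) = 0.07691/0.7227 = 0.1064

Final: 0.1064


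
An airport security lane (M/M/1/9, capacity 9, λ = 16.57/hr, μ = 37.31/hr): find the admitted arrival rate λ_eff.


ρ = 0.4441; P_K = (1−ρ)ρ^9/(1−ρ^10) = 0.0003738
λ_eff = λ(1 − P_K) = 16.57·(1 − 0.0003738) = 16.57·0.999626 = 16.5638 /hr

Final: 16.5638 /hr


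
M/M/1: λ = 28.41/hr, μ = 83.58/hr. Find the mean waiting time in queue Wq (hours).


ρ = 28.41/83.58 = 0.3399
Wq = ρ/(μ−λ) = 0.3399/(83.58 − 28.41) = 0.3399/55.17 = 0.006161 hr

Final: 0.006161 hr


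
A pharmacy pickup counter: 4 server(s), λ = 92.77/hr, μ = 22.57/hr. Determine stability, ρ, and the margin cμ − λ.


Total capacity cμ = 4·22.57 = 90.28/hr
ρ = λ/(cμ) = 92.77/90.28 = 1.0276
Stable ⇔ ρ < 1: NO
Spare capacity = cμ − λ = 90.28 − 92.77 = -2.49/hr

Final: ρ = 1.0276; unstable; margin = -2.49/hr


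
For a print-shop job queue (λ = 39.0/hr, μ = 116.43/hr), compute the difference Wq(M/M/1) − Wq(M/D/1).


ρ = 39.0/116.43 = 0.3350
Wq(M/M/1) = ρ/(μ−λ) = 0.3350/77.43 = 0.004326 hr
Wq(M/D/1) = ρ/(2(μ−λ)) = 0.002163 hr
Savings = 0.004326 − 0.002163 = 0.002163 hr

Final: 0.002163 hr


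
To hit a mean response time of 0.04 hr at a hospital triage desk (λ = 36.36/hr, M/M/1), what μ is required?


W = 1/(μ−λ) ⇒ μ − λ = 1/W = 1/0.04 = 25.0000
μ = λ + 1/W = 36.36 + 25.0000 = 61.3600 per hr

Final: 61.3600 /hr


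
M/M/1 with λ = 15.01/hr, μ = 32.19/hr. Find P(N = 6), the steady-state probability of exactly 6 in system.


ρ = 15.01/32.19 = 0.4663
P_n = (1−ρ)·ρ^n = (1 − 0.4663)·0.4663^6 = 0.5337·0.010279 = 0.005486

Final: 0.005486


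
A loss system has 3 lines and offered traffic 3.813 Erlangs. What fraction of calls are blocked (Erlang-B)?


B(c,a) = (a^c/c!) / Σ_{k=0}^{c} a^k/k!
a^3/3! = 9.239515
Σ terms (k=0..3): 1.00000 + 3.81300 + 7.26948 + 9.23951 = 21.321999
B = 9.239515/21.321999 = 0.433332

Final: 0.433332


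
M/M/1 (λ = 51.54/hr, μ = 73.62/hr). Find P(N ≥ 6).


ρ = 51.54/73.62 = 0.7001
P(N ≥ n) = ρ^n = 0.7001^6 = 0.117731

Final: 0.117731


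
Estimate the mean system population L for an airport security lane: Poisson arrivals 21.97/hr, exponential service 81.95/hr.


ρ = λ/μ = 21.97/81.95 = 0.2681
L = ρ/(1−ρ) = 0.2681/(1 − 0.2681) = 0.2681/0.7319 = 0.3663

Final: 0.3663


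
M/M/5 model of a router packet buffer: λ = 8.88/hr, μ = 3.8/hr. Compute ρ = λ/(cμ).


ρ = λ/(cμ) = 8.88/(5·3.8) = 8.88/19.00 = 0.4674

Final: 0.4674


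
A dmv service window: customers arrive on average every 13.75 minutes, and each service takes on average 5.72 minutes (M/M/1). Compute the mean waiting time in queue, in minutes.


λ = 60/13.75 = 4.3636 /hr
μ = 60/5.72 = 10.4895 /hr
ρ = λ/μ = 4.3636/10.4895 = 0.4160
Wq = ρ/(μ−λ) = 0.4160/(10.4895−4.3636) = 0.06791 hr
In minutes: 0.06791·60 = 4.075 min

Final: 4.075 min


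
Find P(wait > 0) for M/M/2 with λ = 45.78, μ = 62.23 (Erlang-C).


a = λ/μ = 0.7357; ρ = a/2 = 0.3678
P₀ = 0.462171 (from M/M/c formula)
C(c,a) = [a^c/(c!(1−ρ))]·P₀ = [0.54119/(2·0.6322)]·0.462171
= 0.42804·0.462171 = 0.197829

Final: 0.197829


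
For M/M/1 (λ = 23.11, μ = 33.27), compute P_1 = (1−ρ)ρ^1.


ρ = 23.11/33.27 = 0.6946
P_n = (1−ρ)·ρ^n = (1 − 0.6946)·0.6946^1 = 0.3054·0.694620 = 0.212123

Final: 0.212123


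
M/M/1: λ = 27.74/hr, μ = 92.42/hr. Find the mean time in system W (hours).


W = 1/(μ−λ) = 1/(92.42 − 27.74) = 1/64.68 = 0.01546 hr

Final: 0.01546 hr


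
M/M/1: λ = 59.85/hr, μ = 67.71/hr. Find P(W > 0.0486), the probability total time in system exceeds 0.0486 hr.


W ~ Exponential(μ−λ) for M/M/1.
μ − λ = 67.71 − 59.85 = 7.8600
P(W > t) = e^{−(μ−λ)t} = e^{−0.3820} = 0.682498

Final: 0.682498


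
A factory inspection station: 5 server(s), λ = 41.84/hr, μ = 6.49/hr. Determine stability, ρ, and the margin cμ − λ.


Total capacity cμ = 5·6.49 = 32.45/hr
ρ = λ/(cμ) = 41.84/32.45 = 1.2894
Stable ⇔ ρ < 1: NO
Spare capacity = cμ − λ = 32.45 − 41.84 = -9.39/hr

Final: ρ = 1.2894; unstable; margin = -9.39/hr


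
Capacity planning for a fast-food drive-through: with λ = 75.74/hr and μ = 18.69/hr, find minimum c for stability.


Stability requires cμ > λ ⇔ c > λ/μ.
λ/μ = 75.74/18.69 = 4.0524
Minimum integer c = ⌊4.0524⌋ + 1 = 5
Check: 5·18.69 = 93.45 > 75.74, while 4·18.69 = 74.76 ≤ 75.74

Final: 5 servers


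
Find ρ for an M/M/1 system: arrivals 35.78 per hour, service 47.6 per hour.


ρ = λ/μ = 35.78/47.6 = 0.7517

Final: 0.7517


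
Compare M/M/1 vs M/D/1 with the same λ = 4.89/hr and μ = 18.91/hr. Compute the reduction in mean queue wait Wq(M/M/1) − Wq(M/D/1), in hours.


ρ = 4.89/18.91 = 0.2586
Wq(M/M/1) = ρ/(μ−λ) = 0.2586/14.02 = 0.01844 hr
Wq(M/D/1) = ρ/(2(μ−λ)) = 0.009222 hr
Savings = 0.01844 − 0.009222 = 0.009222 hr

Final: 0.009222 hr


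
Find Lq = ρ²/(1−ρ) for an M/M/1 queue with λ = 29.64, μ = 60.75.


ρ = 29.64/60.75 = 0.4879
Lq = ρ²/(1−ρ) = 0.2380/0.5121 = 0.4648

Final: 0.4648


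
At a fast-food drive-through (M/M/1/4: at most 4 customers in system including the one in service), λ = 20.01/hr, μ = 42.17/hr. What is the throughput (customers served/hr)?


ρ = 0.4745; P_K = (1−ρ)ρ^4/(1−ρ^5) = 0.027297
λ_eff = λ(1 − P_K) = 20.01·(1 − 0.027297) = 20.01·0.972703 = 19.4638 /hr

Final: 19.4638 /hr


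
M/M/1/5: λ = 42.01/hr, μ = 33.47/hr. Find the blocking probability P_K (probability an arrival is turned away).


ρ = λ/μ = 42.01/33.47 = 1.2552
P_K = (1−ρ)ρ^K/(1−ρ^(K+1)) = (-0.2552·3.115192)/(1 − 3.910046)
= -0.794853/-2.910046 = 0.273141

Final: 0.273141


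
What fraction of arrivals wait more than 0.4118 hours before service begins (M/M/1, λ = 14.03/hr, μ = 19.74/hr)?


ρ = 14.03/19.74 = 0.7107
P(Wq > t) = ρ·e^{−(μ−λ)t} = 0.7107·e^{−2.3514}
= 0.7107·0.095238 = 0.067689

Final: 0.067689
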